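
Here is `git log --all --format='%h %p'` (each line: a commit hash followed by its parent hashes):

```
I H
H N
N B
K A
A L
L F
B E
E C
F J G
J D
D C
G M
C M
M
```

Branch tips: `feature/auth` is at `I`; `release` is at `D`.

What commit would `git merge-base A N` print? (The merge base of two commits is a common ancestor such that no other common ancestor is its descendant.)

C

Ancestors of A: {A, C, D, F, G, J, L, M}.
Ancestors of N: {B, C, E, M, N}.
Common ancestors: {C, M}.
Among these, C is not an ancestor of any other common ancestor — it is the merge base.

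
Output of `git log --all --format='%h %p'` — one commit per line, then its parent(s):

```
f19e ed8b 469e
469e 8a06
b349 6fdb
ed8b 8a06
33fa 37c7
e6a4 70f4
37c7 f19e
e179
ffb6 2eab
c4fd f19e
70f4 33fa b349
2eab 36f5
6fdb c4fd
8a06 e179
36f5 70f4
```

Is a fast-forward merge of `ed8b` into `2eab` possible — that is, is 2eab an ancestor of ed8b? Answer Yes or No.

No

A fast-forward from 2eab to ed8b is possible iff 2eab is an ancestor of ed8b.
Ancestors of ed8b: {8a06, e179, ed8b}.
2eab is not among them, so fast-forward is not possible.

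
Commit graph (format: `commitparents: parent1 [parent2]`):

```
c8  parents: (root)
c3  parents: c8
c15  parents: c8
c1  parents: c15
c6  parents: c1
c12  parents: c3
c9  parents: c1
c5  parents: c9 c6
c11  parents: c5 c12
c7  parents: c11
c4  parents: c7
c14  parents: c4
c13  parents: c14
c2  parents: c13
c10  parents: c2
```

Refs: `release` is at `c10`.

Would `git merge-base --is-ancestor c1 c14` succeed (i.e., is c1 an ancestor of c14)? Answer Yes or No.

Ancestors of c14 (commits reachable by following parents): {c1, c11, c12, c14, c15, c3, c4, c5, c6, c7, c8, c9}.
c1 is in that set, so it is an ancestor of c14.

Yes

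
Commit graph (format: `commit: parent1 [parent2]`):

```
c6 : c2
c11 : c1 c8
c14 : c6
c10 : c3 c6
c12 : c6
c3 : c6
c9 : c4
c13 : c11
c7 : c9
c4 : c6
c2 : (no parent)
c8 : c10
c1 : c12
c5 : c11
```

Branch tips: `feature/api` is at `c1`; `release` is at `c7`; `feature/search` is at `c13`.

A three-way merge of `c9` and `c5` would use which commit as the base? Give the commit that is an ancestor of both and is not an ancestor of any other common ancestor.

Ancestors of c9: {c2, c4, c6, c9}.
Ancestors of c5: {c1, c10, c11, c12, c2, c3, c5, c6, c8}.
Common ancestors: {c2, c6}.
Among these, c6 is not an ancestor of any other common ancestor — it is the merge base.

c6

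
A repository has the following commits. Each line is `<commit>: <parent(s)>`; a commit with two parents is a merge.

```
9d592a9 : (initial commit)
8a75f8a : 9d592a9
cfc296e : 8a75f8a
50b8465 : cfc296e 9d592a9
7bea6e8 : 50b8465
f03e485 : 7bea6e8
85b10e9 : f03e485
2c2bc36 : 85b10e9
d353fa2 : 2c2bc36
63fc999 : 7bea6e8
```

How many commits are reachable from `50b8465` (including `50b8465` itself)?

Walking parent pointers from 50b8465: reachable set = {50b8465, 8a75f8a, 9d592a9, cfc296e}.
That is 4 commits.

4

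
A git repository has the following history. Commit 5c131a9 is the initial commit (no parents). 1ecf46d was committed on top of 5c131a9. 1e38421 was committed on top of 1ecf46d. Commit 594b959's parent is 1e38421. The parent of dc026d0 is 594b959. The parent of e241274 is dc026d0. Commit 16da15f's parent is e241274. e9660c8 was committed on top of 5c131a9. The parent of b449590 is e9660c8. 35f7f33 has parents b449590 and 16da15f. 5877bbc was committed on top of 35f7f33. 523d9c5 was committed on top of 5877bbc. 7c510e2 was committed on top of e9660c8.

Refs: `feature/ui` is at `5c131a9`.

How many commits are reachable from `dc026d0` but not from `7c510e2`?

4

Reachable from dc026d0: {1e38421, 1ecf46d, 594b959, 5c131a9, dc026d0}.
Reachable from 7c510e2: {5c131a9, 7c510e2, e9660c8}.
In dc026d0's history but not 7c510e2's: {1e38421, 1ecf46d, 594b959, dc026d0} — 4 commits.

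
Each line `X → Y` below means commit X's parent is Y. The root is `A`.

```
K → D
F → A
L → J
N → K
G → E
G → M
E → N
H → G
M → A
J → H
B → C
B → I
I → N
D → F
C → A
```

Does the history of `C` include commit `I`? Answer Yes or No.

No

Ancestors of C: {A, C}.
I is not in that set, so it is not an ancestor of C.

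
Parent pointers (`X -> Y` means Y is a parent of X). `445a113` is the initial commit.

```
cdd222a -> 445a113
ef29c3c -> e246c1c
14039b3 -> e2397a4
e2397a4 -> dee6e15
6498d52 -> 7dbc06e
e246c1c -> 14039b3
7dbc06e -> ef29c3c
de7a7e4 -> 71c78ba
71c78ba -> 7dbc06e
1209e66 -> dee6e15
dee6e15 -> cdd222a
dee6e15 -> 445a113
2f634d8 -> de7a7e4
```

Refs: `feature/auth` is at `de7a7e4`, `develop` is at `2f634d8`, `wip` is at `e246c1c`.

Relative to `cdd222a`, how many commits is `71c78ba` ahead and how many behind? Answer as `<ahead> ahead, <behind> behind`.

Reachable from 71c78ba: {14039b3, 445a113, 71c78ba, 7dbc06e, cdd222a, dee6e15, e2397a4, e246c1c, ef29c3c}.
Reachable from cdd222a: {445a113, cdd222a}.
Only in 71c78ba's history (ahead): {14039b3, 71c78ba, 7dbc06e, dee6e15, e2397a4, e246c1c, ef29c3c} — 7.
Only in cdd222a's history (behind): {} — 0.

7 ahead, 0 behind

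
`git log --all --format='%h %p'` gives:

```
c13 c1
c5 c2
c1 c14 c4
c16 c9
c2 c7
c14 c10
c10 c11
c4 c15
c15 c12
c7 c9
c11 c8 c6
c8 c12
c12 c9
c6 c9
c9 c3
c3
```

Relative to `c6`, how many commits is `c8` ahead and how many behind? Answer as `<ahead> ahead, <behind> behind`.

Reachable from c8: {c12, c3, c8, c9}.
Reachable from c6: {c3, c6, c9}.
Only in c8's history (ahead): {c12, c8} — 2.
Only in c6's history (behind): {c6} — 1.

2 ahead, 1 behind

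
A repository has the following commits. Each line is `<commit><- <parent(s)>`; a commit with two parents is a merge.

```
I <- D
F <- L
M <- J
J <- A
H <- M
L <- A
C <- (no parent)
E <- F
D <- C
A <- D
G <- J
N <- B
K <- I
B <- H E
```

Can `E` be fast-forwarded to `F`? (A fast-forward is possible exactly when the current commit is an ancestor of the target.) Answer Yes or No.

No

A fast-forward from E to F is possible iff E is an ancestor of F.
Ancestors of F: {A, C, D, F, L}.
E is not among them, so fast-forward is not possible.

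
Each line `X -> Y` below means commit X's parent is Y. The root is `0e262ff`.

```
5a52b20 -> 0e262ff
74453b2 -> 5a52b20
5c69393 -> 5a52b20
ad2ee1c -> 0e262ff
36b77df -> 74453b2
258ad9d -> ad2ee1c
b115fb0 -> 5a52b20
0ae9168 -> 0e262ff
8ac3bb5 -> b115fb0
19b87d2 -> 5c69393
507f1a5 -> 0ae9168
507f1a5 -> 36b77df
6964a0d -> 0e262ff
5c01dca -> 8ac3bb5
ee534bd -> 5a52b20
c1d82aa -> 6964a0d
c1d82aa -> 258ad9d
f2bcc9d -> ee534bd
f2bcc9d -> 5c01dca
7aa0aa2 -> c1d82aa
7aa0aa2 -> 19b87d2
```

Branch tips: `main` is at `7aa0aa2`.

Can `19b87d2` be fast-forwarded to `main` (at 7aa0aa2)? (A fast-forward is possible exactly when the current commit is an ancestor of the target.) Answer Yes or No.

A fast-forward from 19b87d2 to 7aa0aa2 is possible iff 19b87d2 is an ancestor of 7aa0aa2.
Ancestors of 7aa0aa2: {0e262ff, 19b87d2, 258ad9d, 5a52b20, 5c69393, 6964a0d, 7aa0aa2, ad2ee1c, c1d82aa}.
19b87d2 is among them, so fast-forward is possible.

Yes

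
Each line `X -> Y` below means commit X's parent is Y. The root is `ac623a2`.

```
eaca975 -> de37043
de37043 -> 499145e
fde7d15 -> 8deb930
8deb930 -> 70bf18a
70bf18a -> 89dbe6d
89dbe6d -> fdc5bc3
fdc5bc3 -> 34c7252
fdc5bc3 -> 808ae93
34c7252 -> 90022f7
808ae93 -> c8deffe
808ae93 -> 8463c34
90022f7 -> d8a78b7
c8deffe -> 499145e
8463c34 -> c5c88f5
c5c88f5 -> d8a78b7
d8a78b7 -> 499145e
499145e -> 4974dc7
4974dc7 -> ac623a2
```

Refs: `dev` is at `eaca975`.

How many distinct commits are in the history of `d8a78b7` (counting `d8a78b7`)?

Walking parent pointers from d8a78b7: reachable set = {4974dc7, 499145e, ac623a2, d8a78b7}.
That is 4 commits.

4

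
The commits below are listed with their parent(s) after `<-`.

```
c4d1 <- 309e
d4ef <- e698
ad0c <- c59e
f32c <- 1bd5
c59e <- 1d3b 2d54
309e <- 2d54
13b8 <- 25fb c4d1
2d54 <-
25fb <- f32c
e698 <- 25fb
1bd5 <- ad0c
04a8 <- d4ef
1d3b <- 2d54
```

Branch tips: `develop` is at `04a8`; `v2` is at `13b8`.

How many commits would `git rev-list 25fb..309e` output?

Reachable from 309e: {2d54, 309e}.
Reachable from 25fb: {1bd5, 1d3b, 25fb, 2d54, ad0c, c59e, f32c}.
In 309e's history but not 25fb's: {309e} — 1 commit.

1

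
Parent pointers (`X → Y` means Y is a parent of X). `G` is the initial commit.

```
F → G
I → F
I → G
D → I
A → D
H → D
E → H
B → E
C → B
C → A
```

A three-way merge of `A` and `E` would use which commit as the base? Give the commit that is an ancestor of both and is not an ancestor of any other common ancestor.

D

Ancestors of A: {A, D, F, G, I}.
Ancestors of E: {D, E, F, G, H, I}.
Common ancestors: {D, F, G, I}.
Among these, D is not an ancestor of any other common ancestor — it is the merge base.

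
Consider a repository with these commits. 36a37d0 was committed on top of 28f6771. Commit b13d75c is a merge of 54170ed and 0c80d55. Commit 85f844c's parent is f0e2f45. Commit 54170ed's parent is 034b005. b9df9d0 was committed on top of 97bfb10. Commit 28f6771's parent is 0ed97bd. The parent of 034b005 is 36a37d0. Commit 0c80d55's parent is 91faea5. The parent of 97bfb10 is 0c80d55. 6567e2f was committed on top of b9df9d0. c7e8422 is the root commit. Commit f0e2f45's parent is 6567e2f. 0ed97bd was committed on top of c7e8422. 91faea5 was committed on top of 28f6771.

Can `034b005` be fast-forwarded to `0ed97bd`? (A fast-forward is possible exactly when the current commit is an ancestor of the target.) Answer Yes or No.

A fast-forward from 034b005 to 0ed97bd is possible iff 034b005 is an ancestor of 0ed97bd.
Ancestors of 0ed97bd: {0ed97bd, c7e8422}.
034b005 is not among them, so fast-forward is not possible.

No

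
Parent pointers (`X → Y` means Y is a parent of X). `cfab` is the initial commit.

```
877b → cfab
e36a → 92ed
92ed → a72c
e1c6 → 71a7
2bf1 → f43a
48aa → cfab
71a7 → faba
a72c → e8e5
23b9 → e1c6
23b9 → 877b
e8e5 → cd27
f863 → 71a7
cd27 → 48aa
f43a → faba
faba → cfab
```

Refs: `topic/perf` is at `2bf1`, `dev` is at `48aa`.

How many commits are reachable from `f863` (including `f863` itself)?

Walking parent pointers from f863: reachable set = {71a7, cfab, f863, faba}.
That is 4 commits.

4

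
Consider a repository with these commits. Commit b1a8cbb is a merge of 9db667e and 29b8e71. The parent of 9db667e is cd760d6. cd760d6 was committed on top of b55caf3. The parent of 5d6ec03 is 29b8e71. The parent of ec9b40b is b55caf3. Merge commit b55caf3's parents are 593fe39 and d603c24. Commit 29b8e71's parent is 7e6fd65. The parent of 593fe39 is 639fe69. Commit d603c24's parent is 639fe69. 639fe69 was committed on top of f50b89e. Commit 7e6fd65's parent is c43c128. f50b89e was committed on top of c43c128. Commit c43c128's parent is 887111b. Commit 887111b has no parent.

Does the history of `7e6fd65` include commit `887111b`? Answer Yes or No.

Ancestors of 7e6fd65 (commits reachable by following parents): {7e6fd65, 887111b, c43c128}.
887111b is in that set, so it is an ancestor of 7e6fd65.

Yes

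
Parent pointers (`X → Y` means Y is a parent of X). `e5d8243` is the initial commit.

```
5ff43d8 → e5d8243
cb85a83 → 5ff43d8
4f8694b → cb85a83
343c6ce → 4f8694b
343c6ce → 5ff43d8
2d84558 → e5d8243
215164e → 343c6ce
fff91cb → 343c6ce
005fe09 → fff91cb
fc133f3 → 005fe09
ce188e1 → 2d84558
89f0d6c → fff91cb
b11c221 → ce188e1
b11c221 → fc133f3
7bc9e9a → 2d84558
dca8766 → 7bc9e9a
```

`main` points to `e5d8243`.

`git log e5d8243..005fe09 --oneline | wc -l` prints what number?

Reachable from 005fe09: {005fe09, 343c6ce, 4f8694b, 5ff43d8, cb85a83, e5d8243, fff91cb}.
Reachable from e5d8243: {e5d8243}.
In 005fe09's history but not e5d8243's: {005fe09, 343c6ce, 4f8694b, 5ff43d8, cb85a83, fff91cb} — 6 commits.

6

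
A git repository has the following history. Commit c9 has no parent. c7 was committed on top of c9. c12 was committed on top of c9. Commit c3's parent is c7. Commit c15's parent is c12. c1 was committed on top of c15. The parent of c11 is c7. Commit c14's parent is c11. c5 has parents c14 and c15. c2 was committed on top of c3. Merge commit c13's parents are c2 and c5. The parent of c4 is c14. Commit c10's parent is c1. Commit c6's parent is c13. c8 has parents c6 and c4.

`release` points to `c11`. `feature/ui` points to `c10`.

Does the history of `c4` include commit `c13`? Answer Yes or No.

Ancestors of c4: {c11, c14, c4, c7, c9}.
c13 is not in that set, so it is not an ancestor of c4.

No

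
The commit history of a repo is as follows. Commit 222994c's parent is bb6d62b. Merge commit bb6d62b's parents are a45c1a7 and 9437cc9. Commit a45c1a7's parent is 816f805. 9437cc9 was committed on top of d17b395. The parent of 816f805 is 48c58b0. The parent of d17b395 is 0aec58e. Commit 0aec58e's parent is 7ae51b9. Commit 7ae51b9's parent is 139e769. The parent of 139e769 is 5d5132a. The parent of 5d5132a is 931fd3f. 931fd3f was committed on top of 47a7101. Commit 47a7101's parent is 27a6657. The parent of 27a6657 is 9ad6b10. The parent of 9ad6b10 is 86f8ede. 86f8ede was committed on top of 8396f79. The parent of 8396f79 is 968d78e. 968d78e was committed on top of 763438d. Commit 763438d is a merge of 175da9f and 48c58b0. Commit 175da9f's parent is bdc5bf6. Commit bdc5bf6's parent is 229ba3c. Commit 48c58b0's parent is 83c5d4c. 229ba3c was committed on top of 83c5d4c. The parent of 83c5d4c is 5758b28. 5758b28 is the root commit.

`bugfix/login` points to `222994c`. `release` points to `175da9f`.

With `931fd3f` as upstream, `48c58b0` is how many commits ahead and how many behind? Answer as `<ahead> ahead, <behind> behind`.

0 ahead, 11 behind

Reachable from 48c58b0: {48c58b0, 5758b28, 83c5d4c}.
Reachable from 931fd3f: {175da9f, 229ba3c, 27a6657, 47a7101, 48c58b0, 5758b28, 763438d, 8396f79, 83c5d4c, 86f8ede, 931fd3f, 968d78e, 9ad6b10, bdc5bf6}.
Only in 48c58b0's history (ahead): {} — 0.
Only in 931fd3f's history (behind): {175da9f, 229ba3c, 27a6657, 47a7101, 763438d, 8396f79, 86f8ede, 931fd3f, 968d78e, 9ad6b10, bdc5bf6} — 11.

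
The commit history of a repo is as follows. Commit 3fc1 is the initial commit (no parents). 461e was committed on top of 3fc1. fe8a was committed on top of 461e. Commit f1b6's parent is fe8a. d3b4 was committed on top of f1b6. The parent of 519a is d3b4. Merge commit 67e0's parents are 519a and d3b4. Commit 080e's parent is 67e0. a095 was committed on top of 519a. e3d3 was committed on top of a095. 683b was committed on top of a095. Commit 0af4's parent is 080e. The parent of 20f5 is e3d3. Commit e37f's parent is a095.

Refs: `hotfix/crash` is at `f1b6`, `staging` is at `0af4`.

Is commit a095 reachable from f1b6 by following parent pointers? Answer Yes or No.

Ancestors of f1b6: {3fc1, 461e, f1b6, fe8a}.
a095 is not in that set, so it is not an ancestor of f1b6.

No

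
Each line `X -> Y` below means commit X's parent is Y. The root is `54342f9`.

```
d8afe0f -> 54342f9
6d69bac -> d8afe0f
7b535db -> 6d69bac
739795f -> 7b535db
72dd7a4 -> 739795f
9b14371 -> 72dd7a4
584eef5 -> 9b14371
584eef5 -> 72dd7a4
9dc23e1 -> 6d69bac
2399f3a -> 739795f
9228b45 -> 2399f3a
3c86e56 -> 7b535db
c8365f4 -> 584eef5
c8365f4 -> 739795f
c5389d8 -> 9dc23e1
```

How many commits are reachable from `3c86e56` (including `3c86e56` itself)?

5

Walking parent pointers from 3c86e56: reachable set = {3c86e56, 54342f9, 6d69bac, 7b535db, d8afe0f}.
That is 5 commits.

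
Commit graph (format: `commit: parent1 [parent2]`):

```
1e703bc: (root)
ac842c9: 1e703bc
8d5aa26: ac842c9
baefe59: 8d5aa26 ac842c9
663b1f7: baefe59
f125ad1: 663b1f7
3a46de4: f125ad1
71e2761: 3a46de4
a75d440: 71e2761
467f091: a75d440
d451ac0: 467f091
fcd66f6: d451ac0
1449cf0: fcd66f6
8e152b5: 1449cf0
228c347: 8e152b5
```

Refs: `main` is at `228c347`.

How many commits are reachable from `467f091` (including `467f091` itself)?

10

Walking parent pointers from 467f091: reachable set = {1e703bc, 3a46de4, 467f091, 663b1f7, 71e2761, 8d5aa26, a75d440, ac842c9, baefe59, f125ad1}.
That is 10 commits.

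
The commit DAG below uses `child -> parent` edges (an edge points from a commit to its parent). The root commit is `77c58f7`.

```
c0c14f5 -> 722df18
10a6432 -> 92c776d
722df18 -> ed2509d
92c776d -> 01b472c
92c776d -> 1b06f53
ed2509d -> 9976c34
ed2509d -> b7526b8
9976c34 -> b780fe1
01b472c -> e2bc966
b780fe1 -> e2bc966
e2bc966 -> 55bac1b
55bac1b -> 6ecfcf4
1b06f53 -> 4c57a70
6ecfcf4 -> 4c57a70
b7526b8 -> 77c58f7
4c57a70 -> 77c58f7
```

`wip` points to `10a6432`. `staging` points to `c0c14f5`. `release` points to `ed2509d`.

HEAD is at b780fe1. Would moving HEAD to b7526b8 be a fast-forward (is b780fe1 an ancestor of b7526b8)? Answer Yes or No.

A fast-forward from b780fe1 to b7526b8 is possible iff b780fe1 is an ancestor of b7526b8.
Ancestors of b7526b8: {77c58f7, b7526b8}.
b780fe1 is not among them, so fast-forward is not possible.

No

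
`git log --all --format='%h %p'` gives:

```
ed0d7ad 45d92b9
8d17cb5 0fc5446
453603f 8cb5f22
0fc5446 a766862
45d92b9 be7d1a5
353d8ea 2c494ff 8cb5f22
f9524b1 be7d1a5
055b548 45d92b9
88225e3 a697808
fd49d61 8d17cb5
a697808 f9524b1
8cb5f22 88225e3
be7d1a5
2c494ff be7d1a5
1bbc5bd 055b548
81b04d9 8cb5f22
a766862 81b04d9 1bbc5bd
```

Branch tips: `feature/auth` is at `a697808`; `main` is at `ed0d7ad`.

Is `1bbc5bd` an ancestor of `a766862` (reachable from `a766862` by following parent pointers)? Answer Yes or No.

Ancestors of a766862 (commits reachable by following parents): {055b548, 1bbc5bd, 45d92b9, 81b04d9, 88225e3, 8cb5f22, a697808, a766862, be7d1a5, f9524b1}.
1bbc5bd is in that set, so it is an ancestor of a766862.

Yes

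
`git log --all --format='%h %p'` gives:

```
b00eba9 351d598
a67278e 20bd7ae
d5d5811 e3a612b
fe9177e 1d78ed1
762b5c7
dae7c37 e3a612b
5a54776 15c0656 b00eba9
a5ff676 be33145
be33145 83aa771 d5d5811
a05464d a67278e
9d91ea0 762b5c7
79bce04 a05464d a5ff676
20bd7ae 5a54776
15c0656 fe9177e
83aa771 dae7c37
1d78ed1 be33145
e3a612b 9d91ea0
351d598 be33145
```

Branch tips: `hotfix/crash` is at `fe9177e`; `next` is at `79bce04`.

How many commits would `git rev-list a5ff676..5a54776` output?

6

Reachable from 5a54776: {15c0656, 1d78ed1, 351d598, 5a54776, 762b5c7, 83aa771, 9d91ea0, b00eba9, be33145, d5d5811, dae7c37, e3a612b, fe9177e}.
Reachable from a5ff676: {762b5c7, 83aa771, 9d91ea0, a5ff676, be33145, d5d5811, dae7c37, e3a612b}.
In 5a54776's history but not a5ff676's: {15c0656, 1d78ed1, 351d598, 5a54776, b00eba9, fe9177e} — 6 commits.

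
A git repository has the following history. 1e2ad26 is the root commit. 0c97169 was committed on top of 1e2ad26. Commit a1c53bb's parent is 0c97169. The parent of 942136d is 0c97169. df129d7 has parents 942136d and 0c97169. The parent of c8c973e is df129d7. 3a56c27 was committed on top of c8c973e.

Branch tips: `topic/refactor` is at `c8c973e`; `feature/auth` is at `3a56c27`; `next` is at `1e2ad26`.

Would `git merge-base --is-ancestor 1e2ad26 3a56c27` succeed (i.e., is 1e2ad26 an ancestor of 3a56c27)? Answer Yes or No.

Ancestors of 3a56c27 (commits reachable by following parents): {0c97169, 1e2ad26, 3a56c27, 942136d, c8c973e, df129d7}.
1e2ad26 is in that set, so it is an ancestor of 3a56c27.

Yes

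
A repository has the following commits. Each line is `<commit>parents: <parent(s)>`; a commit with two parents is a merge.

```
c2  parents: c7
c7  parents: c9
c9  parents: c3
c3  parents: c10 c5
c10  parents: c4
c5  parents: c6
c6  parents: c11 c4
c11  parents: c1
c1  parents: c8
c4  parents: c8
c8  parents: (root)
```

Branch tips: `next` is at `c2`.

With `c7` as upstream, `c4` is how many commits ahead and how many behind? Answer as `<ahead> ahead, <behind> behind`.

Reachable from c4: {c4, c8}.
Reachable from c7: {c1, c10, c11, c3, c4, c5, c6, c7, c8, c9}.
Only in c4's history (ahead): {} — 0.
Only in c7's history (behind): {c1, c10, c11, c3, c5, c6, c7, c9} — 8.

0 ahead, 8 behind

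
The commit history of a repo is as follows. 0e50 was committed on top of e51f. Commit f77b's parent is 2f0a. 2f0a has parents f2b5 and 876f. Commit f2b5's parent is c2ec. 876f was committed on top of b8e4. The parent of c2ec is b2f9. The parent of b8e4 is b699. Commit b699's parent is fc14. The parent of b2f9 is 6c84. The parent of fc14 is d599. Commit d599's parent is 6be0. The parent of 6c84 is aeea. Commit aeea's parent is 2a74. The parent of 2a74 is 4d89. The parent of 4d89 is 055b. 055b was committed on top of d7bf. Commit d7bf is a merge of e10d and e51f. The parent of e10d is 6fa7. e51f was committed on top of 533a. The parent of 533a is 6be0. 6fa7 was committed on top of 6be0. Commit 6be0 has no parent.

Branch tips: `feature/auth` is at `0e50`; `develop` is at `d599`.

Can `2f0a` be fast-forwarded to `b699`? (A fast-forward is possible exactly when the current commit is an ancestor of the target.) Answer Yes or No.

A fast-forward from 2f0a to b699 is possible iff 2f0a is an ancestor of b699.
Ancestors of b699: {6be0, b699, d599, fc14}.
2f0a is not among them, so fast-forward is not possible.

No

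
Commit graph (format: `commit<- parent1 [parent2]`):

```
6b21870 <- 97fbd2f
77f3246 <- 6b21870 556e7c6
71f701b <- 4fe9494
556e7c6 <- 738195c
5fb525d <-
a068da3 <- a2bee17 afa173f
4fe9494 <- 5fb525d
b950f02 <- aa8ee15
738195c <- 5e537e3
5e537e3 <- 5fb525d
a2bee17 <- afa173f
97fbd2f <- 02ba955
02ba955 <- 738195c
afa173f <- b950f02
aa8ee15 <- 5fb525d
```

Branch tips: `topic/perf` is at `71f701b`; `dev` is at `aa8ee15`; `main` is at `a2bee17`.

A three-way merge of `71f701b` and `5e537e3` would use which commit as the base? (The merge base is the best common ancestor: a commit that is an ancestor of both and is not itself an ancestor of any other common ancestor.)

5fb525d

Ancestors of 71f701b: {4fe9494, 5fb525d, 71f701b}.
Ancestors of 5e537e3: {5e537e3, 5fb525d}.
Common ancestors: {5fb525d}.
The only common ancestor is 5fb525d, so it is the merge base.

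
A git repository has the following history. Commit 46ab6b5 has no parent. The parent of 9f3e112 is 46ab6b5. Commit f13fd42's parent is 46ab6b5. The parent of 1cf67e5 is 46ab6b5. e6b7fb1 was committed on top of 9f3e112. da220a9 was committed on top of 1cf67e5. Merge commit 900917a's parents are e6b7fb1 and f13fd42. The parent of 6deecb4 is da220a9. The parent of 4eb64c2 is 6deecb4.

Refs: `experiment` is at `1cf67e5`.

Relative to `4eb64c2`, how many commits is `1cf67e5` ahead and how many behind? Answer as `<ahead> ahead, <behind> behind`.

Reachable from 1cf67e5: {1cf67e5, 46ab6b5}.
Reachable from 4eb64c2: {1cf67e5, 46ab6b5, 4eb64c2, 6deecb4, da220a9}.
Only in 1cf67e5's history (ahead): {} — 0.
Only in 4eb64c2's history (behind): {4eb64c2, 6deecb4, da220a9} — 3.

0 ahead, 3 behind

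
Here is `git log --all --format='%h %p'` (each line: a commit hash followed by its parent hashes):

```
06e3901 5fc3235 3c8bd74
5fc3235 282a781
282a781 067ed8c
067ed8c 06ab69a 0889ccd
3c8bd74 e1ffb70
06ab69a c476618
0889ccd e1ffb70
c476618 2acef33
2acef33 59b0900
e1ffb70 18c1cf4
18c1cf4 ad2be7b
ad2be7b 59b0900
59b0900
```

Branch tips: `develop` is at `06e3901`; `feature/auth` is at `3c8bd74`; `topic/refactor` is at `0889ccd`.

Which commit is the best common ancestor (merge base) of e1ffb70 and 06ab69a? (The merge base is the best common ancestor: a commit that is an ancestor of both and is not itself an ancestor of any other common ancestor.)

Ancestors of e1ffb70: {18c1cf4, 59b0900, ad2be7b, e1ffb70}.
Ancestors of 06ab69a: {06ab69a, 2acef33, 59b0900, c476618}.
Common ancestors: {59b0900}.
The only common ancestor is 59b0900, so it is the merge base.

59b0900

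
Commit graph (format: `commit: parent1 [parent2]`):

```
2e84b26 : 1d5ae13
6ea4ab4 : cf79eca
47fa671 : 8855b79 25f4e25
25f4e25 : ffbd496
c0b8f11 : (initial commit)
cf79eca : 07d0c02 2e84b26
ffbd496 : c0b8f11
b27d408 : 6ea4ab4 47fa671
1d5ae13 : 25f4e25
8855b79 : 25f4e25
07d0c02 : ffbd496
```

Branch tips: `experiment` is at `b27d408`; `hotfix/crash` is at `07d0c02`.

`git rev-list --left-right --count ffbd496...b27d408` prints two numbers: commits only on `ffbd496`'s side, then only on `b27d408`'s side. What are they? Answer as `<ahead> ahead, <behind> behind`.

0 ahead, 9 behind

Reachable from ffbd496: {c0b8f11, ffbd496}.
Reachable from b27d408: {07d0c02, 1d5ae13, 25f4e25, 2e84b26, 47fa671, 6ea4ab4, 8855b79, b27d408, c0b8f11, cf79eca, ffbd496}.
Only in ffbd496's history (ahead): {} — 0.
Only in b27d408's history (behind): {07d0c02, 1d5ae13, 25f4e25, 2e84b26, 47fa671, 6ea4ab4, 8855b79, b27d408, cf79eca} — 9.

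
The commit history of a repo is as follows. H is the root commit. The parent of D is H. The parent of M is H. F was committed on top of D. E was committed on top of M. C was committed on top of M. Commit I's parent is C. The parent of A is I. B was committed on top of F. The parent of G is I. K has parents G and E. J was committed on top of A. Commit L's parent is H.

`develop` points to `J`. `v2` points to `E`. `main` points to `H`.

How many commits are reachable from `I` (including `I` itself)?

Walking parent pointers from I: reachable set = {C, H, I, M}.
That is 4 commits.

4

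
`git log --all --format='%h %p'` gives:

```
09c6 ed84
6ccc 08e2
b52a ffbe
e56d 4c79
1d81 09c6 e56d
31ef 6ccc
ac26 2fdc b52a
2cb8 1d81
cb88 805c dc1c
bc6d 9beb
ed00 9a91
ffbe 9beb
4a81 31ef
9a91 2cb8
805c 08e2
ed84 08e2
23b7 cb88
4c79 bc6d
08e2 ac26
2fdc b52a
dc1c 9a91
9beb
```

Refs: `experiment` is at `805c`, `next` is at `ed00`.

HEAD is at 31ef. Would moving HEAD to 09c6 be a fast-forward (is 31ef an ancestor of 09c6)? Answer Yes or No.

A fast-forward from 31ef to 09c6 is possible iff 31ef is an ancestor of 09c6.
Ancestors of 09c6: {08e2, 09c6, 2fdc, 9beb, ac26, b52a, ed84, ffbe}.
31ef is not among them, so fast-forward is not possible.

No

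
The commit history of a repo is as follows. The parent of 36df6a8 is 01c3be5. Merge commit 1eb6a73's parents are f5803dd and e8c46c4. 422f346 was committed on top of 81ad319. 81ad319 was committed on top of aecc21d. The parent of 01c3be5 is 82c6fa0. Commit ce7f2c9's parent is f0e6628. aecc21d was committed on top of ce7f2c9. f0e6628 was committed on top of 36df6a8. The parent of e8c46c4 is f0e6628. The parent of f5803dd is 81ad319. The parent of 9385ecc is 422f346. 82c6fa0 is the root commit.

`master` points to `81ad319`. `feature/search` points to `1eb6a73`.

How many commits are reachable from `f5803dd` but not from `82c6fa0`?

Reachable from f5803dd: {01c3be5, 36df6a8, 81ad319, 82c6fa0, aecc21d, ce7f2c9, f0e6628, f5803dd}.
Reachable from 82c6fa0: {82c6fa0}.
In f5803dd's history but not 82c6fa0's: {01c3be5, 36df6a8, 81ad319, aecc21d, ce7f2c9, f0e6628, f5803dd} — 7 commits.

7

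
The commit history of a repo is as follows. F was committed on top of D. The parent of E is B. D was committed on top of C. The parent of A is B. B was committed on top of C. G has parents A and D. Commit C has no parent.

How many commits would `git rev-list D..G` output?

3

Reachable from G: {A, B, C, D, G}.
Reachable from D: {C, D}.
In G's history but not D's: {A, B, G} — 3 commits.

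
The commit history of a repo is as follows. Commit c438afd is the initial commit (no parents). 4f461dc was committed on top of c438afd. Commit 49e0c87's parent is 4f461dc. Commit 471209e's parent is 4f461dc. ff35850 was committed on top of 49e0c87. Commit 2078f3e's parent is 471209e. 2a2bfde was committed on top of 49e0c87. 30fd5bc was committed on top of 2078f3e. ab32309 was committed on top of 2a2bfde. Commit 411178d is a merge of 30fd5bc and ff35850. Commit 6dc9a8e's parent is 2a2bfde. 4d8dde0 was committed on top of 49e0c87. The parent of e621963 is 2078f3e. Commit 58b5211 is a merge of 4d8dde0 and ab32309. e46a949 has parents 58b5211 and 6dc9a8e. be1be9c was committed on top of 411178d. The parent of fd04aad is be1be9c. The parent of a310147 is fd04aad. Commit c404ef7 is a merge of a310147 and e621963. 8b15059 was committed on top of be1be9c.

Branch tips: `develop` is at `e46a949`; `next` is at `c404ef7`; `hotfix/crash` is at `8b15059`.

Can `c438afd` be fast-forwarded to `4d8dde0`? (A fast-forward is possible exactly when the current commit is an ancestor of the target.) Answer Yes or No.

A fast-forward from c438afd to 4d8dde0 is possible iff c438afd is an ancestor of 4d8dde0.
Ancestors of 4d8dde0: {49e0c87, 4d8dde0, 4f461dc, c438afd}.
c438afd is among them, so fast-forward is possible.

Yes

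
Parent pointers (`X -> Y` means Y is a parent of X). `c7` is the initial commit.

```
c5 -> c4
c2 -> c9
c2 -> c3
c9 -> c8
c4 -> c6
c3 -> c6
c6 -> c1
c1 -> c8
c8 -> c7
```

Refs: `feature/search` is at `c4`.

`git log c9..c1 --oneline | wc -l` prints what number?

Reachable from c1: {c1, c7, c8}.
Reachable from c9: {c7, c8, c9}.
In c1's history but not c9's: {c1} — 1 commit.

1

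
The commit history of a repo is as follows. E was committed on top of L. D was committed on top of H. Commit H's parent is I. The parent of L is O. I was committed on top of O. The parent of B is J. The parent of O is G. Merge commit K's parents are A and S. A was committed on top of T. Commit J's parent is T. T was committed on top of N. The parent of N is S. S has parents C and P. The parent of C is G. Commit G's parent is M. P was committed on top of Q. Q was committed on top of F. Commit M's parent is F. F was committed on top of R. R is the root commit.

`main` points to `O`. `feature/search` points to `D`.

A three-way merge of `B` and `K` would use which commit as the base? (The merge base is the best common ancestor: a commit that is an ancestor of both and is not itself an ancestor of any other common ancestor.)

T

Ancestors of B: {B, C, F, G, J, M, N, P, Q, R, S, T}.
Ancestors of K: {A, C, F, G, K, M, N, P, Q, R, S, T}.
Common ancestors: {C, F, G, M, N, P, Q, R, S, T}.
Among these, T is not an ancestor of any other common ancestor — it is the merge base.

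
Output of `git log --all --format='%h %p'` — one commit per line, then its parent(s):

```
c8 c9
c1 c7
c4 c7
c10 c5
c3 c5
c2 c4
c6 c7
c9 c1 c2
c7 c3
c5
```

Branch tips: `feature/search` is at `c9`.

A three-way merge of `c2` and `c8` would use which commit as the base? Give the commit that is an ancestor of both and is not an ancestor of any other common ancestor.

c2

Ancestors of c2: {c2, c3, c4, c5, c7}.
Ancestors of c8: {c1, c2, c3, c4, c5, c7, c8, c9}.
Common ancestors: {c2, c3, c4, c5, c7}.
Among these, c2 is not an ancestor of any other common ancestor — it is the merge base.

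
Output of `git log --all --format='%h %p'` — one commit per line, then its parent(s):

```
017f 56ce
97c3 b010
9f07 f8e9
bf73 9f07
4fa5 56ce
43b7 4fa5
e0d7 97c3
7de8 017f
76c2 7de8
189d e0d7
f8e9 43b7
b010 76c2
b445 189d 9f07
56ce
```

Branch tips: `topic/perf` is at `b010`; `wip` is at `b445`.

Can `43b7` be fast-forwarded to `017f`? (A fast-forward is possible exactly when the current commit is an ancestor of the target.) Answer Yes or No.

No

A fast-forward from 43b7 to 017f is possible iff 43b7 is an ancestor of 017f.
Ancestors of 017f: {017f, 56ce}.
43b7 is not among them, so fast-forward is not possible.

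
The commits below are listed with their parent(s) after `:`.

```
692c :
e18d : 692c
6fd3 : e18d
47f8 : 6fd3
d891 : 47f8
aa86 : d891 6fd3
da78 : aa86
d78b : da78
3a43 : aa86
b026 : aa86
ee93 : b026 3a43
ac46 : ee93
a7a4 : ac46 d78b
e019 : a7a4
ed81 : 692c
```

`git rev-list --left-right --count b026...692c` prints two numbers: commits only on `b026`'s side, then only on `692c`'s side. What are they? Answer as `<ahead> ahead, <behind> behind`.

6 ahead, 0 behind

Reachable from b026: {47f8, 692c, 6fd3, aa86, b026, d891, e18d}.
Reachable from 692c: {692c}.
Only in b026's history (ahead): {47f8, 6fd3, aa86, b026, d891, e18d} — 6.
Only in 692c's history (behind): {} — 0.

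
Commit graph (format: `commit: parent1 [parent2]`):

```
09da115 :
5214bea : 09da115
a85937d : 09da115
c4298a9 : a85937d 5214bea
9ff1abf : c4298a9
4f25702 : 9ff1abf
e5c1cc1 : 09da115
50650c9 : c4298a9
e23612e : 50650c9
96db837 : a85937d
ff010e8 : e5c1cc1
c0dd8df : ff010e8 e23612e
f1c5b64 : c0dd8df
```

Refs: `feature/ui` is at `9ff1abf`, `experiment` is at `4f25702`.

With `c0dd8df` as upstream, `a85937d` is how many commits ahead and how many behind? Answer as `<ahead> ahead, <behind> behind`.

0 ahead, 7 behind

Reachable from a85937d: {09da115, a85937d}.
Reachable from c0dd8df: {09da115, 50650c9, 5214bea, a85937d, c0dd8df, c4298a9, e23612e, e5c1cc1, ff010e8}.
Only in a85937d's history (ahead): {} — 0.
Only in c0dd8df's history (behind): {50650c9, 5214bea, c0dd8df, c4298a9, e23612e, e5c1cc1, ff010e8} — 7.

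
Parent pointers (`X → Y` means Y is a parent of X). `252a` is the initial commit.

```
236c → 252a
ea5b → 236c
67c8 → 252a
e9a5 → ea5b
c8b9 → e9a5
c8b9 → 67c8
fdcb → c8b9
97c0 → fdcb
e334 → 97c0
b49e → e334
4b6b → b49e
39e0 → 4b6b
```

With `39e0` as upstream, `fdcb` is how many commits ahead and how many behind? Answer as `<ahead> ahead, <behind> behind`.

0 ahead, 5 behind

Reachable from fdcb: {236c, 252a, 67c8, c8b9, e9a5, ea5b, fdcb}.
Reachable from 39e0: {236c, 252a, 39e0, 4b6b, 67c8, 97c0, b49e, c8b9, e334, e9a5, ea5b, fdcb}.
Only in fdcb's history (ahead): {} — 0.
Only in 39e0's history (behind): {39e0, 4b6b, 97c0, b49e, e334} — 5.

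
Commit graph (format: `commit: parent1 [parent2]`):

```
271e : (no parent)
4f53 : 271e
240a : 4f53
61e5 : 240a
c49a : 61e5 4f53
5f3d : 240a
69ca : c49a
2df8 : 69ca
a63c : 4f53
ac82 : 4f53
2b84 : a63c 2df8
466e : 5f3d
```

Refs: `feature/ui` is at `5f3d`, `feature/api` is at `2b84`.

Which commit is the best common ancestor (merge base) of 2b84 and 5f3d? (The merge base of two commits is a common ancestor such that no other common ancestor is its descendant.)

Ancestors of 2b84: {240a, 271e, 2b84, 2df8, 4f53, 61e5, 69ca, a63c, c49a}.
Ancestors of 5f3d: {240a, 271e, 4f53, 5f3d}.
Common ancestors: {240a, 271e, 4f53}.
Among these, 240a is not an ancestor of any other common ancestor — it is the merge base.

240a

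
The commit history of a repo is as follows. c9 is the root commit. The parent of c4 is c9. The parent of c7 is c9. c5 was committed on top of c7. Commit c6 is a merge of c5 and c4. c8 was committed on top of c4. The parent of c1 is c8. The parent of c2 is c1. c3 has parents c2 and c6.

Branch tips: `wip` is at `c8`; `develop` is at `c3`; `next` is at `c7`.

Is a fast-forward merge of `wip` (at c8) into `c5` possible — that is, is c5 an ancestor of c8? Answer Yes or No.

A fast-forward from c5 to c8 is possible iff c5 is an ancestor of c8.
Ancestors of c8: {c4, c8, c9}.
c5 is not among them, so fast-forward is not possible.

No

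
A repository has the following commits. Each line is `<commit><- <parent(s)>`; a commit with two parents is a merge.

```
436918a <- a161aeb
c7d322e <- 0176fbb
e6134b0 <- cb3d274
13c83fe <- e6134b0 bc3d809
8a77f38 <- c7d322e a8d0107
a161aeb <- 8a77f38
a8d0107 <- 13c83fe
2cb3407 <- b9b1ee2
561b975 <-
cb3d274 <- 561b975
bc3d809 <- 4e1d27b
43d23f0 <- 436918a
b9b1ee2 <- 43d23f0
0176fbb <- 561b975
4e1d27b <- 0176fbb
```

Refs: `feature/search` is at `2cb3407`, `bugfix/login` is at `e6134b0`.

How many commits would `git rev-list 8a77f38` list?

Walking parent pointers from 8a77f38: reachable set = {0176fbb, 13c83fe, 4e1d27b, 561b975, 8a77f38, a8d0107, bc3d809, c7d322e, cb3d274, e6134b0}.
That is 10 commits.

10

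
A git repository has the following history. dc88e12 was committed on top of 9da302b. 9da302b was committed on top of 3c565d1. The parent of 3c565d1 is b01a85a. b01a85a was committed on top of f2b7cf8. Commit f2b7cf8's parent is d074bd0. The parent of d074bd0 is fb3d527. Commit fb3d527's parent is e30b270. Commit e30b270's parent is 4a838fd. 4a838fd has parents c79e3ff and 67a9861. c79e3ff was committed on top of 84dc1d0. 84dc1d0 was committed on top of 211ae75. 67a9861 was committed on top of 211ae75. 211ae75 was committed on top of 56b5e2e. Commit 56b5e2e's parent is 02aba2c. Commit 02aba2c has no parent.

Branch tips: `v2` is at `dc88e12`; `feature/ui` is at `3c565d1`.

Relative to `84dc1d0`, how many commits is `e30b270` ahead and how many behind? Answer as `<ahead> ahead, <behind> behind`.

4 ahead, 0 behind

Reachable from e30b270: {02aba2c, 211ae75, 4a838fd, 56b5e2e, 67a9861, 84dc1d0, c79e3ff, e30b270}.
Reachable from 84dc1d0: {02aba2c, 211ae75, 56b5e2e, 84dc1d0}.
Only in e30b270's history (ahead): {4a838fd, 67a9861, c79e3ff, e30b270} — 4.
Only in 84dc1d0's history (behind): {} — 0.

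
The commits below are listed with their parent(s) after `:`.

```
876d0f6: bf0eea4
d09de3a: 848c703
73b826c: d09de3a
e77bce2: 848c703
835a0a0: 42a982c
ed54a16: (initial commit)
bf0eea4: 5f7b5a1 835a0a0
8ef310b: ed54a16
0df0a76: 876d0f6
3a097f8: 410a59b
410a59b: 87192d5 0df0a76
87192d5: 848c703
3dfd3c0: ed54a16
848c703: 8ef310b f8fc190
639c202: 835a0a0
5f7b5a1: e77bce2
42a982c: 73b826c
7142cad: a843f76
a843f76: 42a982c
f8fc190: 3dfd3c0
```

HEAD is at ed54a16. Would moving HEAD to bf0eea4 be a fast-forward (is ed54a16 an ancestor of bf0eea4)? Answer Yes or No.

Yes

A fast-forward from ed54a16 to bf0eea4 is possible iff ed54a16 is an ancestor of bf0eea4.
Ancestors of bf0eea4: {3dfd3c0, 42a982c, 5f7b5a1, 73b826c, 835a0a0, 848c703, 8ef310b, bf0eea4, d09de3a, e77bce2, ed54a16, f8fc190}.
ed54a16 is among them, so fast-forward is possible.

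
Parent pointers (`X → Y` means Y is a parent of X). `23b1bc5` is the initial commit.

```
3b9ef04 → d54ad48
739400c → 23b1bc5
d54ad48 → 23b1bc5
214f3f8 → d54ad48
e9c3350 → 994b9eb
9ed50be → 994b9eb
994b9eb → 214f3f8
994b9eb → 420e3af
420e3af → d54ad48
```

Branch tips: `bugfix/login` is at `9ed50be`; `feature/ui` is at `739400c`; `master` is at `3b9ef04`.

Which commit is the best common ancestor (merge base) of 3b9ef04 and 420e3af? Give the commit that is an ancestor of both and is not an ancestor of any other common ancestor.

d54ad48

Ancestors of 3b9ef04: {23b1bc5, 3b9ef04, d54ad48}.
Ancestors of 420e3af: {23b1bc5, 420e3af, d54ad48}.
Common ancestors: {23b1bc5, d54ad48}.
Among these, d54ad48 is not an ancestor of any other common ancestor — it is the merge base.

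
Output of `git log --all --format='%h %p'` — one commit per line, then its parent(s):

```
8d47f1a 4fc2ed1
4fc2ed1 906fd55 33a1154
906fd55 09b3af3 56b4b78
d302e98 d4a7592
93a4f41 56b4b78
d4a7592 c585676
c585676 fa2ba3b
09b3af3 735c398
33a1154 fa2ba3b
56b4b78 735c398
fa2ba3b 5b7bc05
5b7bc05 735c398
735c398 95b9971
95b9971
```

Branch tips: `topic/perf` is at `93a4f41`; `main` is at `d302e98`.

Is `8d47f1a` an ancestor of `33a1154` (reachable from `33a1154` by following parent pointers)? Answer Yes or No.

No

Ancestors of 33a1154: {33a1154, 5b7bc05, 735c398, 95b9971, fa2ba3b}.
8d47f1a is not in that set, so it is not an ancestor of 33a1154.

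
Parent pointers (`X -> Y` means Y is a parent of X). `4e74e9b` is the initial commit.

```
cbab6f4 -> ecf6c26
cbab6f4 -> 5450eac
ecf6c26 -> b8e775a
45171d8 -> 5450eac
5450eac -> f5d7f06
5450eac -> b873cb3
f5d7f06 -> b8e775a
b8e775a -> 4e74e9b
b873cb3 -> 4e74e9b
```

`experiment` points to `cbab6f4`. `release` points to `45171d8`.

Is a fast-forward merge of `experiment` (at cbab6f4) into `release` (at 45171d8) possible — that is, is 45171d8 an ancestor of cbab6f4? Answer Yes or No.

A fast-forward from 45171d8 to cbab6f4 is possible iff 45171d8 is an ancestor of cbab6f4.
Ancestors of cbab6f4: {4e74e9b, 5450eac, b873cb3, b8e775a, cbab6f4, ecf6c26, f5d7f06}.
45171d8 is not among them, so fast-forward is not possible.

No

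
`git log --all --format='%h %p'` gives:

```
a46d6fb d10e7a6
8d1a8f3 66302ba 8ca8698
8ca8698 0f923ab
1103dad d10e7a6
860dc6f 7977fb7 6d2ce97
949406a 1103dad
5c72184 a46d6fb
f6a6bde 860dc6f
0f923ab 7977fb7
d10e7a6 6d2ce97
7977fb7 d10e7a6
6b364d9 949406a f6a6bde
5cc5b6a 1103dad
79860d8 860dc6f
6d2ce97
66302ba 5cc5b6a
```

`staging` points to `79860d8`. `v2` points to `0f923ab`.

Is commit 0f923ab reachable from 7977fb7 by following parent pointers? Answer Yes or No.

No

Ancestors of 7977fb7: {6d2ce97, 7977fb7, d10e7a6}.
0f923ab is not in that set, so it is not an ancestor of 7977fb7.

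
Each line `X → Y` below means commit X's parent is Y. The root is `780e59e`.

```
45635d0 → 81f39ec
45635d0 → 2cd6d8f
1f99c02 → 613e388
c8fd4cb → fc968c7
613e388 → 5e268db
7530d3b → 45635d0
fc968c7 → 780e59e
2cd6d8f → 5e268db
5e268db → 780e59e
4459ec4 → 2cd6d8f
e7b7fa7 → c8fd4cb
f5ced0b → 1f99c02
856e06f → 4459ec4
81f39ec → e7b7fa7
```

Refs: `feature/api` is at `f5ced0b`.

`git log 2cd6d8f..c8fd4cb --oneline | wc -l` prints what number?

2

Reachable from c8fd4cb: {780e59e, c8fd4cb, fc968c7}.
Reachable from 2cd6d8f: {2cd6d8f, 5e268db, 780e59e}.
In c8fd4cb's history but not 2cd6d8f's: {c8fd4cb, fc968c7} — 2 commits.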